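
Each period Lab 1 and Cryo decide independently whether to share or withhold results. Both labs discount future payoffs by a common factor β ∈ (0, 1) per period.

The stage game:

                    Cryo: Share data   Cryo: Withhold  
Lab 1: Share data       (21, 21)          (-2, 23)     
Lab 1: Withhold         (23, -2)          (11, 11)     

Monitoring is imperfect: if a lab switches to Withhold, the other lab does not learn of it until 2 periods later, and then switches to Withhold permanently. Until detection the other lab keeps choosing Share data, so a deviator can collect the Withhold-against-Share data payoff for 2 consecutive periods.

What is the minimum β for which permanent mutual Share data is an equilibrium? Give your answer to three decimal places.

The best deviation is to choose Withhold for all 2 undetected periods, earning 23 each, then 11 forever once detected.
Deviation value: 23(1−β^2)/(1−β) + 11β^2/(1−β); cooperation value: 21/(1−β).
IC: 21 ≥ 23(1−β^2) + 11β^2 = 23 − 12β^2.
So β^2 ≥ 2/12 = 1/6, giving β ≥ (1/6)^(1/2) ≈ 0.408.

0.408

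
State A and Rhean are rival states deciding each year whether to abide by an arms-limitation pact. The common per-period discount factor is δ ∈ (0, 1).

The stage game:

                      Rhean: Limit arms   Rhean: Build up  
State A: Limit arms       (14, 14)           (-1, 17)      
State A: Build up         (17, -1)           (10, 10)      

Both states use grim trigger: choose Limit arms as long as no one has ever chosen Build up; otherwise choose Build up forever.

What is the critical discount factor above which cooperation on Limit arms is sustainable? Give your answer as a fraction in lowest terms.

One-period gain from deviating is 17 − 14 = 3. The loss is 14 − 10 = 4 in every subsequent period, with present value 4·δ/(1−δ).
Deviation is unprofitable when 4·δ/(1−δ) ≥ 3, i.e. δ/(1−δ) ≥ 3/4.
Equivalently δ ≥ 3/(3+4) = 3/7.

3/7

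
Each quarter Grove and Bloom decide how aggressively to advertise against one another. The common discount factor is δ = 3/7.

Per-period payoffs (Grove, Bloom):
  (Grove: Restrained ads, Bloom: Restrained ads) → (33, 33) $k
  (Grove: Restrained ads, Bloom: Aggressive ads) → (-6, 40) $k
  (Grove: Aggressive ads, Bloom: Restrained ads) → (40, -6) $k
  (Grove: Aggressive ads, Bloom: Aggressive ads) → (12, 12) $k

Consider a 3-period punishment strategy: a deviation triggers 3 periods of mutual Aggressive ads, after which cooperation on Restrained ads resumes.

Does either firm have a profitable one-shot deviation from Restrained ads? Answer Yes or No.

Comparing payoff streams over the 4 periods until play realigns: cooperate → 33(1+δ+…+δ^3); deviate → 40 + 12(δ+…+δ^3).
Cooperation is sustained iff (33−12)(δ+…+δ^3) ≥ 40−33.
δ+…+δ^3 = 3/7·(1−(3/7)^3)/(1−3/7) = 0.6910, and (40−33)/(33−12) = 0.3333.
0.6910 ≥ 0.3333, so cooperation is sustainable.

No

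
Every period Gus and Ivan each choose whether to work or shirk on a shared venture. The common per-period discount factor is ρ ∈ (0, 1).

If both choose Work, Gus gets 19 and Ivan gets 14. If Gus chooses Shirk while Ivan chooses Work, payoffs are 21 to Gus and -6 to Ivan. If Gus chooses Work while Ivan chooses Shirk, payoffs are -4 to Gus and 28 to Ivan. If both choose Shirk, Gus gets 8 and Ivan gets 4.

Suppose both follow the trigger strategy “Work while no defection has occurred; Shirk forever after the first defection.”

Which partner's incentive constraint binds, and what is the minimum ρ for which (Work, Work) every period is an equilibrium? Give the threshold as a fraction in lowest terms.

Ivan; ρ ≥ 7/12

For Gus: deviation gain 21−19 = 2, per-period punishment loss 19−8 = 11. IC gives ρ ≥ 2/13.
For Ivan: gain 14, loss 10 per period, so ρ ≥ 14/24 = 7/12.
The tighter constraint is Ivan's, so cooperation needs ρ ≥ 7/12.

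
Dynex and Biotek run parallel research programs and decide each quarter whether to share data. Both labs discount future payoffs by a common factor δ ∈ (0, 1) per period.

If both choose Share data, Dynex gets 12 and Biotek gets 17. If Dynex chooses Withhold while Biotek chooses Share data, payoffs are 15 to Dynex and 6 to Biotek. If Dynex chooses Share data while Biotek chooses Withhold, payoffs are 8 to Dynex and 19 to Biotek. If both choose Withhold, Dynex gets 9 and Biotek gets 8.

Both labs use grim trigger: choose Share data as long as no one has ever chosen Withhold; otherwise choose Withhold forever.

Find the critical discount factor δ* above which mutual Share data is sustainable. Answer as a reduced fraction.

1/2

For Dynex: deviation gain 15−12 = 3, per-period punishment loss 12−9 = 3. IC gives δ ≥ 3/6 = 1/2.
For Biotek: gain 2, loss 9 per period, so δ ≥ 2/11.
The tighter constraint is Dynex's, so cooperation needs δ ≥ 1/2.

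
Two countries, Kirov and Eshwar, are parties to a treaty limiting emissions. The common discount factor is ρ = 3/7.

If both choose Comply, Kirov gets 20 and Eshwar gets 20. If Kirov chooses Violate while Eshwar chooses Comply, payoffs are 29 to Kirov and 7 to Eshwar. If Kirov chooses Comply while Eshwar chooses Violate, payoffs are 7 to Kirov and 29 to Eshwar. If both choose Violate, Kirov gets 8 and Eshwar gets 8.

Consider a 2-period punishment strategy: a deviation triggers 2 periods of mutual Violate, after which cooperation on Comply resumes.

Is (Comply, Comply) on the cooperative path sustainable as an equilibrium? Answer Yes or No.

No

IC: ρ+…+ρ^2 ≥ (29−20)/(20−8) = 3/4.
At ρ = 3/7: partial sum = 0.6122 < 0.7500. Cooperation not sustainable.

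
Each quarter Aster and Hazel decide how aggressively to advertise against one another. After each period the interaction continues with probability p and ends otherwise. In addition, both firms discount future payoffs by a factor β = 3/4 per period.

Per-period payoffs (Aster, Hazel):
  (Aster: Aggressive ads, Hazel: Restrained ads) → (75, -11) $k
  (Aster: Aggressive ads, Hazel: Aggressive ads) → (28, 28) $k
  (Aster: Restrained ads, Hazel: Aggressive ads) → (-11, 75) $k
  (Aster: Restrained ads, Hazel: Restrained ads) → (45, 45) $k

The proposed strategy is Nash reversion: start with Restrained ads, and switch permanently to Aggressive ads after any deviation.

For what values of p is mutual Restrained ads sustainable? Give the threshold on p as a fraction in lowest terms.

40/47

Expected continuation weight on next period's payoff is β·p = 3/4·p, which plays the role of the discount factor.
Cooperation requires 3/4·p ≥ (75−45)/(75−28) = 30/47, hence p ≥ 40/47.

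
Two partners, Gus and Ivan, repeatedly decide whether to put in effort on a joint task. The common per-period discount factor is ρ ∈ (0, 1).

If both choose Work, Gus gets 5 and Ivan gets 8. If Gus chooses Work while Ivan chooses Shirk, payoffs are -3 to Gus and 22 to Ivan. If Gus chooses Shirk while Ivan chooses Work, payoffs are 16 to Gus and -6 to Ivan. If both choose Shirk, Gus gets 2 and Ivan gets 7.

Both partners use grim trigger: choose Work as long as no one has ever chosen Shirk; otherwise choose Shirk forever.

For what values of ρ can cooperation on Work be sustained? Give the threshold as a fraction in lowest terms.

Gus's threshold: (16−5)/(16−2) = 11/14.
Ivan's threshold: (22−8)/(22−7) = 14/15.
11/14 < 14/15, so Ivan binds and ρ* = 14/15.

14/15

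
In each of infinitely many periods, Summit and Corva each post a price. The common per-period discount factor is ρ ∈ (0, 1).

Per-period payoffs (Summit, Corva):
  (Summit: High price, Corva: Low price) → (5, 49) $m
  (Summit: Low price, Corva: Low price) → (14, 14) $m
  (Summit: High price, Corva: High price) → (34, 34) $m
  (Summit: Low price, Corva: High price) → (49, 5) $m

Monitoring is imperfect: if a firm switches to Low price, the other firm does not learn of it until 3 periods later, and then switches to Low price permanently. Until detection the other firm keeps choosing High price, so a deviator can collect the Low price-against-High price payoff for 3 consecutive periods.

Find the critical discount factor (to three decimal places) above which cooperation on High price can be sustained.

0.754

A deviator earns 49 for 3 periods, then 14 forever; cooperating earns 34 forever. Multiplying the IC by (1−ρ):
34 ≥ 49(1−ρ^3) + 14ρ^3, so 35·ρ^3 ≥ 15 and ρ^3 ≥ 3/7.
ρ ≥ (3/7)^(1/3) ≈ 0.754.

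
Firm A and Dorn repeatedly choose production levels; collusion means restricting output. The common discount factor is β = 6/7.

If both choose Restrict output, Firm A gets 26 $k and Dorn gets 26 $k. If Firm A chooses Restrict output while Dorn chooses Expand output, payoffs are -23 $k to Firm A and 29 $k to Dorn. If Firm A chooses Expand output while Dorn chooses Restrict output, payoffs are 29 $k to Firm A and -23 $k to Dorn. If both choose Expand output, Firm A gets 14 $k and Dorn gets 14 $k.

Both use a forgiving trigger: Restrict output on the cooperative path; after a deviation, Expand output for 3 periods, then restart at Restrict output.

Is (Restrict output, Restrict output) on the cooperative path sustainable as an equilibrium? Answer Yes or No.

Yes

IC: β+…+β^3 ≥ (29−26)/(26−14) = 1/4.
At β = 6/7: partial sum = 2.2216 ≥ 0.2500. Cooperation sustainable.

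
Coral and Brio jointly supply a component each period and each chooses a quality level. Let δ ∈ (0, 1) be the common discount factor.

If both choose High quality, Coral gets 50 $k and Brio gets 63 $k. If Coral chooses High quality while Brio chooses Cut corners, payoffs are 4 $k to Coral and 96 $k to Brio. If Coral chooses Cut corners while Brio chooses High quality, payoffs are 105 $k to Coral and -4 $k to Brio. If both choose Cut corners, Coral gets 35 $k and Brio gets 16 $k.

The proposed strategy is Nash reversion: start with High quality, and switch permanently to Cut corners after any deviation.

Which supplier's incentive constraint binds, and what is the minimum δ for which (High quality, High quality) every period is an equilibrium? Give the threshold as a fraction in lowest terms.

Coral: cooperation gives 50 each period; deviation gives 105 once then 35 forever.
  50/(1−δ) ≥ 105 + 35δ/(1−δ) ⇒ δ ≥ 55/70 = 11/14.
Brio: cooperation gives 63 each period; deviation gives 96 once then 16 forever.
  δ ≥ 33/80.
Both must hold, so the binding constraint is Coral's: δ ≥ 11/14.

Coral; δ ≥ 11/14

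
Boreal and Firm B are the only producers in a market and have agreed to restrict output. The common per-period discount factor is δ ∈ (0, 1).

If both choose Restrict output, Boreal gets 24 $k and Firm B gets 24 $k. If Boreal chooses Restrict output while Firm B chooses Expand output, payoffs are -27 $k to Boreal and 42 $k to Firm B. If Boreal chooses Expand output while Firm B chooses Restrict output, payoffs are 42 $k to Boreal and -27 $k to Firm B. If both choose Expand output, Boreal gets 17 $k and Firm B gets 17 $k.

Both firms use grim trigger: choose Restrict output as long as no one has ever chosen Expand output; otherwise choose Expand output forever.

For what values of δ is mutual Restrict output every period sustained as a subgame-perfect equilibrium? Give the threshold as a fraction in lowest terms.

24/(1−δ) ≥ 42 + 17δ/(1−δ)
24 ≥ 42 − 25δ
δ ≥ 18/25.

18/25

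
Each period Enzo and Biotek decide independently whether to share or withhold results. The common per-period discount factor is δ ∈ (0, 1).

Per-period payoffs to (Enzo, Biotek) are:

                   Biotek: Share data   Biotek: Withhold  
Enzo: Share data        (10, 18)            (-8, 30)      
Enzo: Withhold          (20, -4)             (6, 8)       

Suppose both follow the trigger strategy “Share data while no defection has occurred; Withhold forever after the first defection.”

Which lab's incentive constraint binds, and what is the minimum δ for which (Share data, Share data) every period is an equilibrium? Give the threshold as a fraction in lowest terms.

Enzo; δ ≥ 5/7

For Enzo: deviation gain 20−10 = 10, per-period punishment loss 10−6 = 4. IC gives δ ≥ 10/14 = 5/7.
For Biotek: gain 12, loss 10 per period, so δ ≥ 12/22 = 6/11.
The tighter constraint is Enzo's, so cooperation needs δ ≥ 5/7.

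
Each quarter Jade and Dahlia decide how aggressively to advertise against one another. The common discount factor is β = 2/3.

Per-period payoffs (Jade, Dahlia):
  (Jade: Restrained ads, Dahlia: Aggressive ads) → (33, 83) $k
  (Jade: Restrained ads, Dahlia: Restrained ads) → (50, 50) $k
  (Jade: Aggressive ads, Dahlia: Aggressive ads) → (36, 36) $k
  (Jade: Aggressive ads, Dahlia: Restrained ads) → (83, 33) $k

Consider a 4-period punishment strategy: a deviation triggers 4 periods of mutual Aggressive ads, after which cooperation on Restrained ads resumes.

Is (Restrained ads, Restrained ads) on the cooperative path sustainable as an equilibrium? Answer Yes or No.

A one-shot deviation gives 83 now, then 36 for 4 periods, then back to 50.
Gain from deviating: (83−50) today; loss: (50−36) in each of the next 4 periods.
No-deviation condition: (50−36)(β+…+β^4) ≥ 83−50, i.e. β+…+β^4 ≥ 33/14.
At β = 2/3: β+…+β^4 = 1.6049 < 2.3571.
So cooperation is not sustainable.

No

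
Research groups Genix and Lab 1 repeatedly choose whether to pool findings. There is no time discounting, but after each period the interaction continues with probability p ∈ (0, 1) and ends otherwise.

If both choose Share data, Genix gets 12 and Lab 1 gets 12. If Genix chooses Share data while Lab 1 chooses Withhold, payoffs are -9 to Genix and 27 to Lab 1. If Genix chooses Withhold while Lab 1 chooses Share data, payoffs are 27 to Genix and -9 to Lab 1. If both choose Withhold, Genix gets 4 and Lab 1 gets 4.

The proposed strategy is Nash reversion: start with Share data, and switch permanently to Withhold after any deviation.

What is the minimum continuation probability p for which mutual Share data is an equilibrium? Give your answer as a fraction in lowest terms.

Expected cooperation value is 12 + p·12 + p²·12 + … = 12/(1−p); deviation gives 27 + p·4/(1−p).
12 ≥ 27(1−p) + 4p ⇒ 23p ≥ 15 ⇒ p ≥ 15/23.

15/23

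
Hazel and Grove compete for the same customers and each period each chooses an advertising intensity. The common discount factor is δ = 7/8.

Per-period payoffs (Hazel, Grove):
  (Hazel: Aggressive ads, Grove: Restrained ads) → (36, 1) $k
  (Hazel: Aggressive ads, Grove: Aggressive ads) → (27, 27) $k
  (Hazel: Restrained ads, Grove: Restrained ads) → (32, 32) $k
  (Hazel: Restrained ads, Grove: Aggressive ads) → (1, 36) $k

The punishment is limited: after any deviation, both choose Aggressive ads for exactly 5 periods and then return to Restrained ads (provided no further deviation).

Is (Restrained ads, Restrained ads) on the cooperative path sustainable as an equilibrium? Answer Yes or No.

Yes

A one-shot deviation gives 36 now, then 27 for 5 periods, then back to 32.
Gain from deviating: (36−32) today; loss: (32−27) in each of the next 5 periods.
No-deviation condition: (32−27)(δ+…+δ^5) ≥ 36−32, i.e. δ+…+δ^5 ≥ 4/5.
At δ = 7/8: δ+…+δ^5 = 3.4096 ≥ 0.8000.
So cooperation is sustainable.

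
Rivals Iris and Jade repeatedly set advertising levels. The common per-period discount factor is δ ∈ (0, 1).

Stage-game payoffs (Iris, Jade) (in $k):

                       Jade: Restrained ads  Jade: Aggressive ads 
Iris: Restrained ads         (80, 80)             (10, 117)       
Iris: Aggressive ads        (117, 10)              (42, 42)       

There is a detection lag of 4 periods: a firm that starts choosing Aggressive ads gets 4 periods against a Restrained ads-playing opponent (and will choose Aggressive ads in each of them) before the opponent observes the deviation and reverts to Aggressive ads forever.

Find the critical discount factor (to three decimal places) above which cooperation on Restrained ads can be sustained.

0.838

Deviating for the 4 undetected periods gains 117−80 = 37 per period over cooperation, then loses 80−42 = 38 per period forever once punishment starts.
Gain: 37(1 + δ + … + δ^3); loss: 38·δ^4/(1−δ).
No profitable deviation ⇔ 37(1−δ^4) ≤ 38·δ^4, i.e. δ^4 ≥ 37/(37+38) = 37/75.
Hence δ ≥ (37/75)^(1/4) ≈ 0.838.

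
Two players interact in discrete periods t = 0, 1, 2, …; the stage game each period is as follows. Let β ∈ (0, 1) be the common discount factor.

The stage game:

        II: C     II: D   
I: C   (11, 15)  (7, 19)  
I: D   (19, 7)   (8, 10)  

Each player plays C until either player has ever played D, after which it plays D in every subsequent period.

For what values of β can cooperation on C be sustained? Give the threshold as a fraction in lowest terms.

I: cooperation gives 11 each period; deviation gives 19 once then 8 forever.
  11/(1−β) ≥ 19 + 8β/(1−β) ⇒ β ≥ 8/11.
II: cooperation gives 15 each period; deviation gives 19 once then 10 forever.
  β ≥ 4/9.
Both must hold, so the binding constraint is I's: β ≥ 8/11.

8/11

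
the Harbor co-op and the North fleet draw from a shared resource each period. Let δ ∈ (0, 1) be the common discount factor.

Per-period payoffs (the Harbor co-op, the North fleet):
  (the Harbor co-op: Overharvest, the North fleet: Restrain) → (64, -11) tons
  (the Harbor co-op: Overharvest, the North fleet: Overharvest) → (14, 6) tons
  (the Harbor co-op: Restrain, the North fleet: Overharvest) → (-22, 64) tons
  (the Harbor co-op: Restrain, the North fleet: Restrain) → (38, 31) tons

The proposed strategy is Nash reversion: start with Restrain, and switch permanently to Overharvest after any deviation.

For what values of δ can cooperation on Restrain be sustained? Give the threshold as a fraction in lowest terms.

the Harbor co-op: cooperation gives 38 each period; deviation gives 64 once then 14 forever.
  38/(1−δ) ≥ 64 + 14δ/(1−δ) ⇒ δ ≥ 26/50 = 13/25.
the North fleet: cooperation gives 31 each period; deviation gives 64 once then 6 forever.
  δ ≥ 33/58.
Both must hold, so the binding constraint is the North fleet's: δ ≥ 33/58.

33/58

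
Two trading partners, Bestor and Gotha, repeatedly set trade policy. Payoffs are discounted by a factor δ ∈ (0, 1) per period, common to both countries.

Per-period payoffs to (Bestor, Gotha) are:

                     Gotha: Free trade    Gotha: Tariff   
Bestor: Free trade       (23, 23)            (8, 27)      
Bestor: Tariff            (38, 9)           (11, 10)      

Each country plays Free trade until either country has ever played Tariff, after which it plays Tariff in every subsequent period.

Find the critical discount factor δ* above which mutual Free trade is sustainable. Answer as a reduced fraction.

Bestor's threshold: (38−23)/(38−11) = 5/9.
Gotha's threshold: (27−23)/(27−10) = 4/17.
5/9 > 4/17, so Bestor binds and δ* = 5/9.

5/9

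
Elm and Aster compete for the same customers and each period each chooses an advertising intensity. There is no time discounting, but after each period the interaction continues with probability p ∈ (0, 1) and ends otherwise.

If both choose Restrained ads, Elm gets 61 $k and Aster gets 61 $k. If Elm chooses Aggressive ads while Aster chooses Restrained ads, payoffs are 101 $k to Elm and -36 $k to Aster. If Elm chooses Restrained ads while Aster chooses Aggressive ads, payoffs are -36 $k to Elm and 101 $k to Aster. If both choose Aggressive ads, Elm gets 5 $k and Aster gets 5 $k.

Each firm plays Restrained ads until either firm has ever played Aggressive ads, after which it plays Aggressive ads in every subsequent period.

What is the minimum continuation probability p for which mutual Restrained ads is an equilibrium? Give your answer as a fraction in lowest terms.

Expected cooperation value is 61 + p·61 + p²·61 + … = 61/(1−p); deviation gives 101 + p·5/(1−p).
61 ≥ 101(1−p) + 5p ⇒ 96p ≥ 40 ⇒ p ≥ 40/96 = 5/12.

5/12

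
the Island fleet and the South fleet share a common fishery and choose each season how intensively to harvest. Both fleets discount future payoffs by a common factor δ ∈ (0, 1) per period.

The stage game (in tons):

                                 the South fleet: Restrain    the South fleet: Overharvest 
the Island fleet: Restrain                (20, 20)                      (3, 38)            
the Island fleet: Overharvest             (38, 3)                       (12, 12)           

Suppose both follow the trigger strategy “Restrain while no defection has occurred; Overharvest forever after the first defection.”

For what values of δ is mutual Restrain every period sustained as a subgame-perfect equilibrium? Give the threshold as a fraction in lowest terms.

One-period gain from deviating is 38 − 20 = 18. The loss is 20 − 12 = 8 in every subsequent period, with present value 8·δ/(1−δ).
Deviation is unprofitable when 8·δ/(1−δ) ≥ 18, i.e. δ/(1−δ) ≥ 9/4.
Equivalently δ ≥ 18/(18+8) = 9/13.

9/13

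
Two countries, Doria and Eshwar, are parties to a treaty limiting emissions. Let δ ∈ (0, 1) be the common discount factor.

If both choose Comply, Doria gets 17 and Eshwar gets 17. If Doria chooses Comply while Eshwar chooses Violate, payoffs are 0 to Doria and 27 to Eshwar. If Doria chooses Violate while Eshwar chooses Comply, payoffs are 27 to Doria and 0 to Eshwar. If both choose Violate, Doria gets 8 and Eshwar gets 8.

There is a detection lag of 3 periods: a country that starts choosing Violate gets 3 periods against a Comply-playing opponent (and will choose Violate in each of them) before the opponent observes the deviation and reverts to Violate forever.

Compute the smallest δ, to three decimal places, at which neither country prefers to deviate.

Deviating for the 3 undetected periods gains 27−17 = 10 per period over cooperation, then loses 17−8 = 9 per period forever once punishment starts.
Gain: 10(1 + δ + … + δ^2); loss: 9·δ^3/(1−δ).
No profitable deviation ⇔ 10(1−δ^3) ≤ 9·δ^3, i.e. δ^3 ≥ 10/(10+9) = 10/19.
Hence δ ≥ (10/19)^(1/3) ≈ 0.807.

0.807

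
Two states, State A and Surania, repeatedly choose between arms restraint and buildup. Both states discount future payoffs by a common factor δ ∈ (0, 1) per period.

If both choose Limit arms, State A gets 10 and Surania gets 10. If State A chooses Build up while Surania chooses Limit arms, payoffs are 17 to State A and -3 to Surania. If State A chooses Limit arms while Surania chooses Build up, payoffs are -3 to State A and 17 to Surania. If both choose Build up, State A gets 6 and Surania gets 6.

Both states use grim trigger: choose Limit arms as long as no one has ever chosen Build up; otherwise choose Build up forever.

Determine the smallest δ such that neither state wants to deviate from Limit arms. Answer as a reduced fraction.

10/(1−δ) ≥ 17 + 6δ/(1−δ)
10 ≥ 17 − 11δ
δ ≥ 7/11.

7/11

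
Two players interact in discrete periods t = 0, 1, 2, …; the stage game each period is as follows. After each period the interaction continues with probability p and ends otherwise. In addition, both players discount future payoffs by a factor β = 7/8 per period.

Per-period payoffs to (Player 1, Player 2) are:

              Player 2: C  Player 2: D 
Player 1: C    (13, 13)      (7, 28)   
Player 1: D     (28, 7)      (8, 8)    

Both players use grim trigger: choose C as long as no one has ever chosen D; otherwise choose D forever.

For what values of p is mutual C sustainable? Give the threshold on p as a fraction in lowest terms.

Expected continuation weight on next period's payoff is β·p = 7/8·p, which plays the role of the discount factor.
Cooperation requires 7/8·p ≥ (28−13)/(28−8) = 3/4, hence p ≥ 6/7.

6/7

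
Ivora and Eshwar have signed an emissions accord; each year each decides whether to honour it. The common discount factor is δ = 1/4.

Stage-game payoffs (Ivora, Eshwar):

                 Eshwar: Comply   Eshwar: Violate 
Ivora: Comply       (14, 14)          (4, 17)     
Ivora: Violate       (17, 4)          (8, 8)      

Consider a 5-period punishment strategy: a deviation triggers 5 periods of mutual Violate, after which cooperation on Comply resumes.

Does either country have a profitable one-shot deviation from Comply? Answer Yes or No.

A one-shot deviation gives 17 now, then 8 for 5 periods, then back to 14.
Gain from deviating: (17−14) today; loss: (14−8) in each of the next 5 periods.
No-deviation condition: (14−8)(δ+…+δ^5) ≥ 17−14, i.e. δ+…+δ^5 ≥ 1/2.
At δ = 1/4: δ+…+δ^5 = 0.3330 < 0.5000.
So cooperation is not sustainable.

Yes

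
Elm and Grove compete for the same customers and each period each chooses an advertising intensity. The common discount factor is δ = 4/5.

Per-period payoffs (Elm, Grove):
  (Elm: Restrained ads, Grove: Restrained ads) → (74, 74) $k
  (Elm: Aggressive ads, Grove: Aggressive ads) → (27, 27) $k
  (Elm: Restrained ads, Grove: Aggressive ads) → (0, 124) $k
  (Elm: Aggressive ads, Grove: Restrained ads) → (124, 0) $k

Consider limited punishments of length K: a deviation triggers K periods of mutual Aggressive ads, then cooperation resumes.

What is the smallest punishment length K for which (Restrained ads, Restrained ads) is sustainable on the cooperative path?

No profitable deviation requires (74−27)(δ+…+δ^K) ≥ 124−74, i.e. δ+…+δ^K ≥ 50/47 ≈ 1.0638.
With δ = 4/5, the partial sums are K=1: 0.8000, K=2: 1.4400.
K = 2 is the first length at which the sum reaches 1.0638.

2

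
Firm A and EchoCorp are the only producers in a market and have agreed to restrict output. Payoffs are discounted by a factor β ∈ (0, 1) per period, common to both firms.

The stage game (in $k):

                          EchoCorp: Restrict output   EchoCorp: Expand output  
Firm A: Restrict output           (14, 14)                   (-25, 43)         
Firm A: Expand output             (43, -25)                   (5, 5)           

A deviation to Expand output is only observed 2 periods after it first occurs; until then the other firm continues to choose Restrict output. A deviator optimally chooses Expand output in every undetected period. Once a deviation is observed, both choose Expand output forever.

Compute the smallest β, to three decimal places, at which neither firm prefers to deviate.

0.874

Deviating for the 2 undetected periods gains 43−14 = 29 per period over cooperation, then loses 14−5 = 9 per period forever once punishment starts.
Gain: 29(1 + β + … + β^1); loss: 9·β^2/(1−β).
No profitable deviation ⇔ 29(1−β^2) ≤ 9·β^2, i.e. β^2 ≥ 29/(29+9) = 29/38.
Hence β ≥ (29/38)^(1/2) ≈ 0.874.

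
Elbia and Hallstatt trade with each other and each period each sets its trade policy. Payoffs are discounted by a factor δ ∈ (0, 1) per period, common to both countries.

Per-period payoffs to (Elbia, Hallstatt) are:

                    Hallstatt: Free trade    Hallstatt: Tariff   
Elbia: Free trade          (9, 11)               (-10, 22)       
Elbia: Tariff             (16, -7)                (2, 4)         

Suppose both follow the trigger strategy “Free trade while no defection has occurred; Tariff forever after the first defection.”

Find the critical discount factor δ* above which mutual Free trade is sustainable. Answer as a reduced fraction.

11/18

For Elbia: deviation gain 16−9 = 7, per-period punishment loss 9−2 = 7. IC gives δ ≥ 7/14 = 1/2.
For Hallstatt: gain 11, loss 7 per period, so δ ≥ 11/18.
The tighter constraint is Hallstatt's, so cooperation needs δ ≥ 11/18.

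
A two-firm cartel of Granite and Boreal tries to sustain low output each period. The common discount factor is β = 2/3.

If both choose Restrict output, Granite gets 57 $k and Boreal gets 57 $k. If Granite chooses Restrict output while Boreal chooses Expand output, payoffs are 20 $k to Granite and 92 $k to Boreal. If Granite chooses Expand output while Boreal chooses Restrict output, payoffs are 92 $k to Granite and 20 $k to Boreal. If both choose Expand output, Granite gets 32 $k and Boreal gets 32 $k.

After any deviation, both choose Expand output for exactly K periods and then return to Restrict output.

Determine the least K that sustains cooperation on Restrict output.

3

IC: β(1−β^K)/(1−β) ≥ (92−57)/(57−32) = 7/5.
With β = 2/3: need 1 − β^K ≥ 7/5·(1−2/3)/(2/3), i.e. β^K ≤ 0.3000.
Since (2/3)^2 = 0.4444 and (2/3)^3 = 0.2963, the smallest such K is 3.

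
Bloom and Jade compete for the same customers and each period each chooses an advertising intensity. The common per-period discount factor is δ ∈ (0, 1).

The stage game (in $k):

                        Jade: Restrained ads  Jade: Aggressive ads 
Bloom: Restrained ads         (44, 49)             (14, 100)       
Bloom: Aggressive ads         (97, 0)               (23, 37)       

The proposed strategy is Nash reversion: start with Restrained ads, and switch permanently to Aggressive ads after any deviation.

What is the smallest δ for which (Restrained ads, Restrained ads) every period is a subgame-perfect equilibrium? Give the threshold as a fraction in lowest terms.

17/21

For Bloom: deviation gain 97−44 = 53, per-period punishment loss 44−23 = 21. IC gives δ ≥ 53/74.
For Jade: gain 51, loss 12 per period, so δ ≥ 51/63 = 17/21.
The tighter constraint is Jade's, so cooperation needs δ ≥ 17/21.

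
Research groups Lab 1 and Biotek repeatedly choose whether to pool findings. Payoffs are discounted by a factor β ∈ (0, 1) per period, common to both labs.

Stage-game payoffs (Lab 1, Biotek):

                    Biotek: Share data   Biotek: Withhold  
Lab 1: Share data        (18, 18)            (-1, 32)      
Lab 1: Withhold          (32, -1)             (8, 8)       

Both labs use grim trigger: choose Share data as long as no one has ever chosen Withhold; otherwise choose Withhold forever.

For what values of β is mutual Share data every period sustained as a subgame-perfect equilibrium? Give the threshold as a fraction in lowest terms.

7/12

Cooperation forever yields 18 each period: 18/(1−β).
Deviating yields 32 once, then 8 forever: 32 + 8β/(1−β).
No profitable deviation requires 18/(1−β) ≥ 32 + 8β/(1−β).
Multiplying by (1−β): 18 ≥ 32(1−β) + 8β = 32 − 24β.
So 24β ≥ 14, i.e. β ≥ 14/24 = 7/12.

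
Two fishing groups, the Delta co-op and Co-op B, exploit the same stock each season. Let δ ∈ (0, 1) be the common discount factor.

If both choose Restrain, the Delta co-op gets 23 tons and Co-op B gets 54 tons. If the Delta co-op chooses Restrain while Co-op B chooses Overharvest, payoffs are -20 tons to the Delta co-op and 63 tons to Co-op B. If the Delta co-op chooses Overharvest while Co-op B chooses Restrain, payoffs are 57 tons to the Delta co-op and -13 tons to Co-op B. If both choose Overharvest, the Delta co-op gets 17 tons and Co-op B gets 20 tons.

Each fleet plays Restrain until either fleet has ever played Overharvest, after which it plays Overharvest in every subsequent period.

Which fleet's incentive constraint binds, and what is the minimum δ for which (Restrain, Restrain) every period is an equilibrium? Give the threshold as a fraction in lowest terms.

For the Delta co-op: deviation gain 57−23 = 34, per-period punishment loss 23−17 = 6. IC gives δ ≥ 34/40 = 17/20.
For Co-op B: gain 9, loss 34 per period, so δ ≥ 9/43.
The tighter constraint is the Delta co-op's, so cooperation needs δ ≥ 17/20.

the Delta co-op; δ ≥ 17/20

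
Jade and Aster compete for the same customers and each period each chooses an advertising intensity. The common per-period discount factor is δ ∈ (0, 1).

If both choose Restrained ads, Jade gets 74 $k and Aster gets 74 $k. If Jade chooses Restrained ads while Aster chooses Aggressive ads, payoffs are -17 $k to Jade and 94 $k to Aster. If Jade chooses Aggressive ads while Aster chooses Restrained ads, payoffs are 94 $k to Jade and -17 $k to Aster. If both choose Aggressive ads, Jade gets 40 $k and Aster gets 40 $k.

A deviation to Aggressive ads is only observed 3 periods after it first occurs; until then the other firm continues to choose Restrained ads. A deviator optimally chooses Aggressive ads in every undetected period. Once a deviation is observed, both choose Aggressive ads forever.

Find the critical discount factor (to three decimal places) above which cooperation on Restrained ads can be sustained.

Deviating for the 3 undetected periods gains 94−74 = 20 per period over cooperation, then loses 74−40 = 34 per period forever once punishment starts.
Gain: 20(1 + δ + … + δ^2); loss: 34·δ^3/(1−δ).
No profitable deviation ⇔ 20(1−δ^3) ≤ 34·δ^3, i.e. δ^3 ≥ 20/(20+34) = 10/27.
Hence δ ≥ (10/27)^(1/3) ≈ 0.718.

0.718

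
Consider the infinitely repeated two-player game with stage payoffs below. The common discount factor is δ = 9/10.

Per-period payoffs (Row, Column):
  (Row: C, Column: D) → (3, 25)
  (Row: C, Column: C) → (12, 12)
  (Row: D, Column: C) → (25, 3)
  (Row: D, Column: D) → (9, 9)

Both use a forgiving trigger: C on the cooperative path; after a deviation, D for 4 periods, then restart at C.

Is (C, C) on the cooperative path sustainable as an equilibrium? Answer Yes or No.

No

Comparing payoff streams over the 5 periods until play realigns: cooperate → 12(1+δ+…+δ^4); deviate → 25 + 9(δ+…+δ^4).
Cooperation is sustained iff (12−9)(δ+…+δ^4) ≥ 25−12.
δ+…+δ^4 = 9/10·(1−(9/10)^4)/(1−9/10) = 3.0951, and (25−12)/(12−9) = 4.3333.
3.0951 < 4.3333, so cooperation is not sustainable.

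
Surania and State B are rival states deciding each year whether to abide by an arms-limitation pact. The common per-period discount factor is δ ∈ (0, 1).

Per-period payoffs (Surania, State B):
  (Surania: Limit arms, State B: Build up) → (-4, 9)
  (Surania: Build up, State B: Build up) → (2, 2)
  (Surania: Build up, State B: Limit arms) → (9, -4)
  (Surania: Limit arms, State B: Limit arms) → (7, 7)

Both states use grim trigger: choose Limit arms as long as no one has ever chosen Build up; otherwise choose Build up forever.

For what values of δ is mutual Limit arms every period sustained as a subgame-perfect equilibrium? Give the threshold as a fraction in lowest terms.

Under grim trigger the critical discount factor is (T−C)/(T−P) with T = 9, C = 7, P = 2.
δ* = (9−7)/(9−2) = 2/7.

2/7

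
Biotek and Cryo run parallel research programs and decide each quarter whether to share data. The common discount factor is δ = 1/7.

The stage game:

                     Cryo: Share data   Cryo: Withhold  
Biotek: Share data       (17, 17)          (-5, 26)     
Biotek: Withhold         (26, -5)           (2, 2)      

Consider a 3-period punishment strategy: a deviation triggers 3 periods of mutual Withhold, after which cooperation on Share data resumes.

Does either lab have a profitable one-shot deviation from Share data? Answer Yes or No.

IC: δ+…+δ^3 ≥ (26−17)/(17−2) = 3/5.
At δ = 1/7: partial sum = 0.1662 < 0.6000. Cooperation not sustainable.

Yes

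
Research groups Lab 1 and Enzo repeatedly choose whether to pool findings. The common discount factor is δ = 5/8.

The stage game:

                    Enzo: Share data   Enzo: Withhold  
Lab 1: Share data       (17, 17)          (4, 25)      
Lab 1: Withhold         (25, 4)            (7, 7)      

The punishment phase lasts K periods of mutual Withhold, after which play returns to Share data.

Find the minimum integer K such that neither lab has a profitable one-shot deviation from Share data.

IC: δ(1−δ^K)/(1−δ) ≥ (25−17)/(17−7) = 4/5.
With δ = 5/8: need 1 − δ^K ≥ 4/5·(1−5/8)/(5/8), i.e. δ^K ≤ 0.5200.
Since (5/8)^1 = 0.6250 and (5/8)^2 = 0.3906, the smallest such K is 2.

2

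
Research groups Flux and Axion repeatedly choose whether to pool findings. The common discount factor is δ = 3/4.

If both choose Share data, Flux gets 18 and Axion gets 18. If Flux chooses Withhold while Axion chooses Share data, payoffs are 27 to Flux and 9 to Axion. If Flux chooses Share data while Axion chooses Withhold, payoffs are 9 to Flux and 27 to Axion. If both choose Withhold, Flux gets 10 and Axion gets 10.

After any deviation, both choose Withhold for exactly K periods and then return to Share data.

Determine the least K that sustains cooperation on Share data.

IC: δ(1−δ^K)/(1−δ) ≥ (27−18)/(18−10) = 9/8.
With δ = 3/4: need 1 − δ^K ≥ 9/8·(1−3/4)/(3/4), i.e. δ^K ≤ 0.6250.
Since (3/4)^1 = 0.7500 and (3/4)^2 = 0.5625, the smallest such K is 2.

2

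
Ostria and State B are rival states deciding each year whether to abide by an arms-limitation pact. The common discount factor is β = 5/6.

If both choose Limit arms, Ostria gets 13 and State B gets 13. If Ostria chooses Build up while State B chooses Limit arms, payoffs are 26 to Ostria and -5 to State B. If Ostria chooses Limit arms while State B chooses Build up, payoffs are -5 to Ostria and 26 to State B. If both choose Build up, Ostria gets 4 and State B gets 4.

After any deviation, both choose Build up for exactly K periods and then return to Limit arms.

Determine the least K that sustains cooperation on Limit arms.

2

Need Σ_{k=1}^{K} β^k ≥ (26−13)/(13−4) = 1.4444 at β = 5/6.
At K = 1 the sum is 0.8333 < 1.4444; at K = 2 it is 1.5278 ≥ 1.4444.
So the minimum punishment length is K = 2.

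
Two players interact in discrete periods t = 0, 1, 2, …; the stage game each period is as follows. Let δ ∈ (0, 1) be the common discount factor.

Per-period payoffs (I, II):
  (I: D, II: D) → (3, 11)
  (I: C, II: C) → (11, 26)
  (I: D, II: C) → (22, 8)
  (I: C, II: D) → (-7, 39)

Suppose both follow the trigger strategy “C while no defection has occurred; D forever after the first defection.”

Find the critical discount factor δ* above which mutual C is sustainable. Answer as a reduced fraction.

For I: deviation gain 22−11 = 11, per-period punishment loss 11−3 = 8. IC gives δ ≥ 11/19.
For II: gain 13, loss 15 per period, so δ ≥ 13/28.
The tighter constraint is I's, so cooperation needs δ ≥ 11/19.

11/19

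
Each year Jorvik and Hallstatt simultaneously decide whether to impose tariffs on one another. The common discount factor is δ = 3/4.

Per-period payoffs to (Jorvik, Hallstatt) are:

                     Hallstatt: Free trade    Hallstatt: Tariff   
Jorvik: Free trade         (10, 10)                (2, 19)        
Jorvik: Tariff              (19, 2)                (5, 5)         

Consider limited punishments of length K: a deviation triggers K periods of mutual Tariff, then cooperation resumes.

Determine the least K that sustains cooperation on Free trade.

IC: δ(1−δ^K)/(1−δ) ≥ (19−10)/(10−5) = 9/5.
With δ = 3/4: need 1 − δ^K ≥ 9/5·(1−3/4)/(3/4), i.e. δ^K ≤ 0.4000.
Since (3/4)^3 = 0.4219 and (3/4)^4 = 0.3164, the smallest such K is 4.

4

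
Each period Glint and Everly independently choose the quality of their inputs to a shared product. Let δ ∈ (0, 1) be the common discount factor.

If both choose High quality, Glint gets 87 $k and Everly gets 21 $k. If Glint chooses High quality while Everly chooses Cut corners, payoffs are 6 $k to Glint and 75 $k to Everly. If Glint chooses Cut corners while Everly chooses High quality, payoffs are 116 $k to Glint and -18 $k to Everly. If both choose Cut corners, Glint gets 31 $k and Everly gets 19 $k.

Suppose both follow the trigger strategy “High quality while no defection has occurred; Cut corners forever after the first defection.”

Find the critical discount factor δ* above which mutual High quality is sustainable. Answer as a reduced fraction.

Glint: cooperation gives 87 each period; deviation gives 116 once then 31 forever.
  87/(1−δ) ≥ 116 + 31δ/(1−δ) ⇒ δ ≥ 29/85.
Everly: cooperation gives 21 each period; deviation gives 75 once then 19 forever.
  δ ≥ 54/56 = 27/28.
Both must hold, so the binding constraint is Everly's: δ ≥ 27/28.

27/28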